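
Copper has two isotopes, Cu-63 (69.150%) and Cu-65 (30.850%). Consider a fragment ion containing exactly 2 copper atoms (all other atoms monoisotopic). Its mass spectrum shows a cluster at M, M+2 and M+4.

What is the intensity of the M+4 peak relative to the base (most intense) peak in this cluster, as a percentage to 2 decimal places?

Binomial terms of (0.69150 + 0.30850)^2: M 0.4782, M+2 0.4267, M+4 0.0952 → M is the base peak.
P(M) = C(2,0) × 0.69150^2 × 0.30850^0 = 1 × 0.47817225 × 1.0000 = 0.478172 (base)
P(M+4) = C(2,2) × 0.69150^0 × 0.30850^2 = 1 × 1.0000 × 0.09517225 = 0.095172
Relative intensity = 0.095172 / 0.478172 × 100 = 19.90

19.90%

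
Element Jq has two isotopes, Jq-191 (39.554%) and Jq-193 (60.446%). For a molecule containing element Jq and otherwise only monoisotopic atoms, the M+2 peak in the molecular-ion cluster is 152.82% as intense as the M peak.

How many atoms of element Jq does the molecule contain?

The M+2/M ratio from n Jq atoms is n · q/p = n · 0.60446/0.39554.
n = 1.5282 × 0.39554/0.60446 = 1.00 ≈ 1

1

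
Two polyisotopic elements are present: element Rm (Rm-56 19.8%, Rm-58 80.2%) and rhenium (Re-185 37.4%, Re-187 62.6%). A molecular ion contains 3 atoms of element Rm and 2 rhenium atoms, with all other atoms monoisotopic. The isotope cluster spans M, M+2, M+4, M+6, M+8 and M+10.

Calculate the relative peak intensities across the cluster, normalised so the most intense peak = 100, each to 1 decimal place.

0.3 : 4.3 : 25.7 : 73.6 : 100.0 : 51.7

Element Rm pattern (n=3): 0.00776239 : 0.09432482 : 0.38206318 : 0.51584961
Rhenium pattern (n=2): 0.139876 : 0.468248 : 0.391876
Convolve the two distributions (both contribute in 2-u steps):
  M: 0.00776239×0.139876 = 0.001086
  M+2: 0.00776239×0.468248 + 0.09432482×0.139876 = 0.016829
  M+4: 0.00776239×0.391876 + 0.09432482×0.468248 + 0.38206318×0.139876 = 0.100651
  M+6: 0.09432482×0.391876 + 0.38206318×0.468248 + 0.51584961×0.139876 = 0.288019
  M+8: 0.38206318×0.391876 + 0.51584961×0.468248 = 0.391267
  M+10: 0.51584961×0.391876 = 0.202149
Scale to base peak (0.391267) = 100: 0.3 : 4.3 : 25.7 : 73.6 : 100.0 : 51.7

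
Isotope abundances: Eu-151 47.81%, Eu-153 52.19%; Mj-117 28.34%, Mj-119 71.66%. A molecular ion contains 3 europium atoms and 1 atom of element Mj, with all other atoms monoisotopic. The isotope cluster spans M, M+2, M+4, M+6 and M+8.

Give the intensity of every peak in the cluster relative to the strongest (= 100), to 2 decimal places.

8.43 : 48.95 : 100.00 : 87.22 : 27.74

Europium pattern (n=3): 0.10928391 : 0.3578871 : 0.39067407 : 0.14215492
Element Mj pattern (n=1): 0.2834 : 0.7166
Convolve the two distributions (both contribute in 2-u steps):
  M: 0.10928391×0.2834 = 0.030971
  M+2: 0.10928391×0.7166 + 0.3578871×0.2834 = 0.179738
  M+4: 0.3578871×0.7166 + 0.39067407×0.2834 = 0.367179
  M+6: 0.39067407×0.7166 + 0.14215492×0.2834 = 0.320244
  M+8: 0.14215492×0.7166 = 0.101868
Scale to base peak (0.367179) = 100: 8.43 : 48.95 : 100.00 : 87.22 : 27.74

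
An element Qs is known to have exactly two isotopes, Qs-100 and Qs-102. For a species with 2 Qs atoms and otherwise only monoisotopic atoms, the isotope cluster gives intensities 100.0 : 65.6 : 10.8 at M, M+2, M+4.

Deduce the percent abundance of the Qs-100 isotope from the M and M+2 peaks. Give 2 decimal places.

75.30%

Write p for the Qs-100 fraction. I(M+2)/I(M) = [C(2,1)·p^1·(1−p)] / p^2 = 2·(1−p)/p = 65.6/100.0 = 0.6560
(1−p)/p = 0.6560/2 = 0.3280  ⇒  p = 1/(1 + 0.3280) = 0.7530
Qs-100: 75.30%, Qs-102: 24.70%.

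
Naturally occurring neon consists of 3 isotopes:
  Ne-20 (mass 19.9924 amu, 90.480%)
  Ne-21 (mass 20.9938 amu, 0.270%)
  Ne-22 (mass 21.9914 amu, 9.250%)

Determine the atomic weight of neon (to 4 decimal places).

20.1800 amu

The abundance-weighted mean is 0.90480 × 19.9924 + 0.00270 × 20.9938 + 0.09250 × 21.9914
= 18.08912 + 0.05668 + 2.03420 = 20.18000 amu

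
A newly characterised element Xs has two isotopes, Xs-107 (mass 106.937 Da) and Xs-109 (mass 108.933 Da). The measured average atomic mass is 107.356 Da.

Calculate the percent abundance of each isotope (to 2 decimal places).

Xs-107: 79.01%, Xs-109: 20.99%

With x = fraction of Xs-107 (so Xs-109 is 1 − x):
106.937·x + 108.933·(1 − x) = 107.356
(106.937 − 108.933)·x = 107.356 − 108.933
x = -1.577 / -1.996 = 0.79008 → 79.01% Xs-107, 20.99% Xs-109.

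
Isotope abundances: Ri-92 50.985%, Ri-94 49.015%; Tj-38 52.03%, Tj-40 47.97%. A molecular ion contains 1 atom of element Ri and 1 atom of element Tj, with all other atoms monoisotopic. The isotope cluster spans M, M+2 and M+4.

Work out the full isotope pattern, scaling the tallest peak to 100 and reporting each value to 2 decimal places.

Element Ri pattern (n=1): 0.50985 : 0.49015
Element Tj pattern (n=1): 0.5203 : 0.4797
Convolve the two distributions (both contribute in 2-u steps):
  M: 0.50985×0.5203 = 0.265275
  M+2: 0.50985×0.4797 + 0.49015×0.5203 = 0.499600
  M+4: 0.49015×0.4797 = 0.235125
Scale to base peak (0.499600) = 100: 53.10 : 100.00 : 47.06

53.10 : 100.00 : 47.06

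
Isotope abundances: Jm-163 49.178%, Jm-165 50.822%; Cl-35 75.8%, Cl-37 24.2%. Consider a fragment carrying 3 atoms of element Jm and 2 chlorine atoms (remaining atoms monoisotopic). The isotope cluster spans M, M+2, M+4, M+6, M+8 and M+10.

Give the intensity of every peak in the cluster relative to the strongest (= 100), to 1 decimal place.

Element Jm pattern (n=3): 0.1189358 : 0.36873531 : 0.38106198 : 0.13126691
Chlorine pattern (n=2): 0.574564 : 0.366872 : 0.058564
Convolve the two distributions (both contribute in 2-u steps):
  M: 0.1189358×0.574564 = 0.068336
  M+2: 0.1189358×0.366872 + 0.36873531×0.574564 = 0.255496
  M+4: 0.1189358×0.058564 + 0.36873531×0.366872 + 0.38106198×0.574564 = 0.361189
  M+6: 0.36873531×0.058564 + 0.38106198×0.366872 + 0.13126691×0.574564 = 0.236817
  M+8: 0.38106198×0.058564 + 0.13126691×0.366872 = 0.070475
  M+10: 0.13126691×0.058564 = 0.007688
Scale to base peak (0.361189) = 100: 18.9 : 70.7 : 100.0 : 65.6 : 19.5 : 2.1

18.9 : 70.7 : 100.0 : 65.6 : 19.5 : 2.1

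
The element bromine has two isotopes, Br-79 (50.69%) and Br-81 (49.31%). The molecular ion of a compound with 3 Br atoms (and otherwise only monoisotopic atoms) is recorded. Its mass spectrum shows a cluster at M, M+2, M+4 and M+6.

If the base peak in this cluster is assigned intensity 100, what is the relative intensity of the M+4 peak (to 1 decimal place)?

97.3

Binomial terms of (0.5069 + 0.4931)^3: M 0.1302, M+2 0.3801, M+4 0.3698, M+6 0.1199 → M+2 is the base peak.
P(M+2) = C(3,1) × 0.5069^2 × 0.4931^1 = 3 × 0.25694761 × 0.4931 = 0.380103 (base)
P(M+4) = C(3,2) × 0.5069^1 × 0.4931^2 = 3 × 0.5069 × 0.24314761 = 0.369755
Relative intensity = 0.369755 / 0.380103 × 100 = 97.3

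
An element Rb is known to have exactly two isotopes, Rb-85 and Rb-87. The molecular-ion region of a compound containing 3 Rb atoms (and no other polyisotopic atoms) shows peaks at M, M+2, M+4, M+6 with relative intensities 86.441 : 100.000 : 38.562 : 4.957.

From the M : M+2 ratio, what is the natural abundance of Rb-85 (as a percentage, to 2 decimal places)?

Write p for the Rb-85 fraction. I(M+2)/I(M) = [C(3,1)·p^2·(1−p)] / p^3 = 3·(1−p)/p = 100.000/86.441 = 1.1569
(1−p)/p = 1.1569/3 = 0.3856  ⇒  p = 1/(1 + 0.3856) = 0.7217
Rb-85: 72.17%, Rb-87: 27.83%.

72.17%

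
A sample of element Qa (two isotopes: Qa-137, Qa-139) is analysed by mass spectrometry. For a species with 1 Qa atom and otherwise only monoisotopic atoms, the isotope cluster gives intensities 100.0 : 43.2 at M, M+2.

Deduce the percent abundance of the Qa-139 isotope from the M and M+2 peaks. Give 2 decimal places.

Let p = fractional abundance of Qa-137. I(M+2)/I(M) = [C(1,1)·p^0·(1−p)] / p^1 = 1·(1−p)/p = 43.2/100.0 = 0.4320
(1−p)/p = 0.4320/1 = 0.4320  ⇒  p = 1/(1 + 0.4320) = 0.6983
Qa-137: 69.83%, Qa-139: 30.17%.

30.17%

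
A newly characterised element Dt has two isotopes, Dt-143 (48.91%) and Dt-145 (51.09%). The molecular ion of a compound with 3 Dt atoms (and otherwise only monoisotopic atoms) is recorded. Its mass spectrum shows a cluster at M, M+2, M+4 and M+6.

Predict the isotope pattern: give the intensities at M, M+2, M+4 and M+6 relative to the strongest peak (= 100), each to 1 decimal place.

30.5 : 95.7 : 100.0 : 34.8

Each Dt atom is independently Dt-143 (p = 0.4891) or Dt-145 (q = 0.5109); the cluster is the binomial expansion (p + q)^3.
P(M) = 0.4891^3 = 0.117002
P(M+2) = 3 × 0.4891^2 × 0.5109^1 = 0.366651
P(M+4) = 3 × 0.4891^1 × 0.5109^2 = 0.382993
P(M+6) = 0.5109^3 = 0.133355
The M+4 peak is largest (0.382993); scaling to 100 gives 30.5 : 95.7 : 100.0 : 34.8.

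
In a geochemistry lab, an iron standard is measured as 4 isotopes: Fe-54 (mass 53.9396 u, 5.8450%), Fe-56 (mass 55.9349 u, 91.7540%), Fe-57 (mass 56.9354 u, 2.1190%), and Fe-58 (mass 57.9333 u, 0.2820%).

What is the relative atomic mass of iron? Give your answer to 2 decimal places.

Ar = Σ fᵢ·mᵢ = 0.058450 × 53.9396 + 0.917540 × 55.9349 + 0.021190 × 56.9354 + 0.002820 × 57.9333
= 3.15277 + 51.32251 + 1.20646 + 0.16337 = 55.84511 u

55.85 u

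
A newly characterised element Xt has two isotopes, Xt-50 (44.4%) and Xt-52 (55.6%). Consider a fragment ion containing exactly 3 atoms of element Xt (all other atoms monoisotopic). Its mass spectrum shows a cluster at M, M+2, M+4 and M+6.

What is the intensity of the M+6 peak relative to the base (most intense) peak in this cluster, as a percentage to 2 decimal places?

41.74%

Term probabilities: M 0.0875, M+2 0.3288, M+4 0.4118, M+6 0.1719. Base peak = M+4.
P(M+4) = C(3,2) × 0.444^1 × 0.556^2 = 3 × 0.4440 × 0.309136 = 0.411769 (base)
P(M+6) = C(3,3) × 0.444^0 × 0.556^3 = 1 × 1.0000 × 0.17187962 = 0.171880
Relative intensity = 0.171880 / 0.411769 × 100 = 41.74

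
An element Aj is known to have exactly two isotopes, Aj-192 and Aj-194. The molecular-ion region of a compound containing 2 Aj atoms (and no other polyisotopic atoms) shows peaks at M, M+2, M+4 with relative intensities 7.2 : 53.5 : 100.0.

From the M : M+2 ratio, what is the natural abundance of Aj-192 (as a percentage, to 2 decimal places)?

21.21%

Let p = fractional abundance of Aj-192. I(M+2)/I(M) = [C(2,1)·p^1·(1−p)] / p^2 = 2·(1−p)/p = 53.5/7.2 = 7.4306
(1−p)/p = 7.4306/2 = 3.7153  ⇒  p = 1/(1 + 3.7153) = 0.2121
Aj-192: 21.21%, Aj-194: 78.79%.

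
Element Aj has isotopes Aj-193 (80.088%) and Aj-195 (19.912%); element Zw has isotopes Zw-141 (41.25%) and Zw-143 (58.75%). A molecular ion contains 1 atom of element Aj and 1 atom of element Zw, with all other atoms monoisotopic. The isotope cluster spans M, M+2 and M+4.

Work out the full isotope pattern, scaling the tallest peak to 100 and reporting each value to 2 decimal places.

Element Aj pattern (n=1): 0.80088 : 0.19912
Element Zw pattern (n=1): 0.4125 : 0.5875
Convolve the two distributions (both contribute in 2-u steps):
  M: 0.80088×0.4125 = 0.330363
  M+2: 0.80088×0.5875 + 0.19912×0.4125 = 0.552654
  M+4: 0.19912×0.5875 = 0.116983
Scale to base peak (0.552654) = 100: 59.78 : 100.00 : 21.17

59.78 : 100.00 : 21.17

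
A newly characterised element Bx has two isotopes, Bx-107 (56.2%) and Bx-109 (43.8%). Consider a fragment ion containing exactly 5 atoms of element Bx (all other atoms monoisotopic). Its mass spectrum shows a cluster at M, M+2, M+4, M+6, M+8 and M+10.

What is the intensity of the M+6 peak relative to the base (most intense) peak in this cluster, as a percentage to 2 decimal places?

77.94%

Term probabilities: M 0.0561, M+2 0.2185, M+4 0.3405, M+6 0.2654, M+8 0.1034, M+10 0.0161. Base peak = M+4.
P(M+4) = C(5,2) × 0.562^3 × 0.438^2 = 10 × 0.17750433 × 0.191844 = 0.340531 (base)
P(M+6) = C(5,3) × 0.562^2 × 0.438^3 = 10 × 0.315844 × 0.08402767 = 0.265396
Relative intensity = 0.265396 / 0.340531 × 100 = 77.94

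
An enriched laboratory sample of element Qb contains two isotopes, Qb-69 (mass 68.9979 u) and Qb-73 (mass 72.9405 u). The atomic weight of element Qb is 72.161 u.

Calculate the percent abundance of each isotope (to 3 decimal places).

Qb-69: 19.771%, Qb-73: 80.229%

Writing the weighted mean with unknown fraction x of Qb-69:
68.9979·x + 72.9405·(1 − x) = 72.161
(68.9979 − 72.9405)·x = 72.161 − 72.9405
x = -0.7795 / -3.9426 = 0.19771 → 19.771% Qb-69, 80.229% Qb-73.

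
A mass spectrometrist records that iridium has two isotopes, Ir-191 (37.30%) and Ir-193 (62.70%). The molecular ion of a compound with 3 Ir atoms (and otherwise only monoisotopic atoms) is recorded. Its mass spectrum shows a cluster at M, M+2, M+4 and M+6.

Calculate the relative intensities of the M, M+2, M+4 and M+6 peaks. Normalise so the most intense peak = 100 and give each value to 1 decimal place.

Each Ir atom is independently Ir-191 (p = 0.3730) or Ir-193 (q = 0.6270); the cluster is the binomial expansion (p + q)^3.
P(M) = 0.3730^3 = 0.051895
P(M+2) = 3 × 0.3730^2 × 0.6270^1 = 0.261702
P(M+4) = 3 × 0.3730^1 × 0.6270^2 = 0.439911
P(M+6) = 0.6270^3 = 0.246492
The M+4 peak is largest (0.439911); scaling to 100 gives 11.8 : 59.5 : 100.0 : 56.0.

11.8 : 59.5 : 100.0 : 56.0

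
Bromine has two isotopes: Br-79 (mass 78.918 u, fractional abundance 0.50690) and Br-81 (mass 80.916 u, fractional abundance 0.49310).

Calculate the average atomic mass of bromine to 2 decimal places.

Average mass = Σ (abundance × isotope mass) = 0.50690 × 78.918 + 0.49310 × 80.916
= 40.0035 + 39.8997 = 79.9032 u

79.90 u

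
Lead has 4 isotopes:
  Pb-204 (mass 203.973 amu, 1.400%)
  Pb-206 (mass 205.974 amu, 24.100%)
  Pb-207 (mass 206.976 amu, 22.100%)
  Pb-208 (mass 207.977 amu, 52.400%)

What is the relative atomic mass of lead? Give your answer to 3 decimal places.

Ar = Σ fᵢ·mᵢ = 0.01400 × 203.973 + 0.24100 × 205.974 + 0.22100 × 206.976 + 0.52400 × 207.977
= 2.8556 + 49.6397 + 45.7417 + 108.9799 = 207.2169 amu

207.217 amu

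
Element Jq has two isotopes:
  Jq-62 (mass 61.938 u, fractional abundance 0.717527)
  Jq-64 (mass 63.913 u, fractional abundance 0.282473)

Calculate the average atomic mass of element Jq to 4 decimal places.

The abundance-weighted mean is 0.717527 × 61.938 + 0.282473 × 63.913
= 44.44219 + 18.05370 = 62.49589 u

62.4959 u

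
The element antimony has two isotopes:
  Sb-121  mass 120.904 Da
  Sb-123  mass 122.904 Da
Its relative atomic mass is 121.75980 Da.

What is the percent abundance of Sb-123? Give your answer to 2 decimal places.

With x = fraction of Sb-121 (so Sb-123 is 1 − x):
120.904·x + 122.904·(1 − x) = 121.75980
(120.904 − 122.904)·x = 121.75980 − 122.904
x = -1.14420 / -2.000 = 0.57210 → 57.21% Sb-121, 42.79% Sb-123.

42.79%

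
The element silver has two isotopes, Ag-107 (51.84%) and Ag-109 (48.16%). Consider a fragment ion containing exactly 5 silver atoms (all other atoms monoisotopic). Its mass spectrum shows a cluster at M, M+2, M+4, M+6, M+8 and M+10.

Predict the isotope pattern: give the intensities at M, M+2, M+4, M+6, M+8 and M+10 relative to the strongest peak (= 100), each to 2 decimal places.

11.59 : 53.82 : 100.00 : 92.90 : 43.15 : 8.02

The 5 Ag atoms are independent, so intensities follow the terms of (0.5184 + 0.4816)^5.
P(M) = 0.5184^5 = 0.037439
P(M+2) = 5 × 0.5184^4 × 0.4816^1 = 0.173907
P(M+4) = 10 × 0.5184^3 × 0.4816^2 = 0.323123
P(M+6) = 10 × 0.5184^2 × 0.4816^3 = 0.300185
P(M+8) = 5 × 0.5184^1 × 0.4816^4 = 0.139438
P(M+10) = 0.4816^5 = 0.025908
The M+4 peak is largest (0.323123); scaling to 100 gives 11.59 : 53.82 : 100.00 : 92.90 : 43.15 : 8.02.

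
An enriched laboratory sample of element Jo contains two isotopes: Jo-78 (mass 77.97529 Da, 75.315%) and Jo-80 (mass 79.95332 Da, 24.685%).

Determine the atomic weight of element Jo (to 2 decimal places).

Ar = Σ fᵢ·mᵢ = 0.75315 × 77.97529 + 0.24685 × 79.95332
= 58.727090 + 19.736477 = 78.463567 Da

78.46 Da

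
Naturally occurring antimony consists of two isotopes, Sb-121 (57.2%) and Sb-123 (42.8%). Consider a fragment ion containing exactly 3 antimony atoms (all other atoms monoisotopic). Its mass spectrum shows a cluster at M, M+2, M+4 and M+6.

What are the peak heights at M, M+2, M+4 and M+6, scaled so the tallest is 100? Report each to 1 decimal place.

44.5 : 100.0 : 74.8 : 18.7

The 3 Sb atoms are independent, so intensities follow the terms of (0.572 + 0.428)^3.
P(M) = 0.572^3 = 0.187149
P(M+2) = 3 × 0.572^2 × 0.428^1 = 0.420104
P(M+4) = 3 × 0.572^1 × 0.428^2 = 0.314344
P(M+6) = 0.428^3 = 0.078403
The M+2 peak is largest (0.420104); scaling to 100 gives 44.5 : 100.0 : 74.8 : 18.7.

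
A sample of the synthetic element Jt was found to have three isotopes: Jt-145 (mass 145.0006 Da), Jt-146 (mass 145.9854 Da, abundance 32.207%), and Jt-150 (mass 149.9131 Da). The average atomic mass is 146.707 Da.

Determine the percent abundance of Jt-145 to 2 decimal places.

39.51%

Let x and y be the fractions of Jt-145 and Jt-150. Then x + y = 1 − 0.32207 = 0.67793 and 145.0006x + 149.9131y = 146.707 − 0.32207×145.9854 = 99.689482222.
Substituting: 145.0006x + 149.9131(0.67793 − x) = 99.689482222
(145.0006 − 149.9131)x = -1.941105661  ⇒  x = 0.39514, y = 0.28279
Jt-145: 39.51%, Jt-150: 28.28%.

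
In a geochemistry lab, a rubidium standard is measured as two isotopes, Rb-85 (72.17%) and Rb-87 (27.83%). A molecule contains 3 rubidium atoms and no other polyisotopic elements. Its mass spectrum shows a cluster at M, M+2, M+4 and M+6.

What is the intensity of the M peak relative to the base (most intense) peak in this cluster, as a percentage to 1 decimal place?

Binomial terms of (0.7217 + 0.2783)^3: M 0.3759, M+2 0.4349, M+4 0.1677, M+6 0.0216 → M+2 is the base peak.
P(M+2) = C(3,1) × 0.7217^2 × 0.2783^1 = 3 × 0.52085089 × 0.2783 = 0.434858 (base)
P(M) = C(3,0) × 0.7217^3 × 0.2783^0 = 1 × 0.37589809 × 1.0000 = 0.375898
Relative intensity = 0.375898 / 0.434858 × 100 = 86.4

86.4%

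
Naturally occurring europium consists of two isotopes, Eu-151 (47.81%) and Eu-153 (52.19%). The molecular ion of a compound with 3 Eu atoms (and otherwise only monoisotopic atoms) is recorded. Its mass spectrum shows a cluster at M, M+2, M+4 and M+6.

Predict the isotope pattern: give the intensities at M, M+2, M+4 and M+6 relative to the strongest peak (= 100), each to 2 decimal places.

The 3 Eu atoms are independent, so intensities follow the terms of (0.4781 + 0.5219)^3.
P(M) = 0.4781^3 = 0.109284
P(M+2) = 3 × 0.4781^2 × 0.5219^1 = 0.357887
P(M+4) = 3 × 0.4781^1 × 0.5219^2 = 0.390674
P(M+6) = 0.5219^3 = 0.142155
The M+4 peak is largest (0.390674); scaling to 100 gives 27.97 : 91.61 : 100.00 : 36.39.

27.97 : 91.61 : 100.00 : 36.39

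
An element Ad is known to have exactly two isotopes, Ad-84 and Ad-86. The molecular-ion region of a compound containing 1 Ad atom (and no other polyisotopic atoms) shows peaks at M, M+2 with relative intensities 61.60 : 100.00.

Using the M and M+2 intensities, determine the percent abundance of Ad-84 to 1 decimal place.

38.1%

Write p for the Ad-84 fraction. I(M+2)/I(M) = [C(1,1)·p^0·(1−p)] / p^1 = 1·(1−p)/p = 100.00/61.60 = 1.6234
(1−p)/p = 1.6234/1 = 1.6234  ⇒  p = 1/(1 + 1.6234) = 0.3812
Ad-84: 38.1%, Ad-86: 61.9%.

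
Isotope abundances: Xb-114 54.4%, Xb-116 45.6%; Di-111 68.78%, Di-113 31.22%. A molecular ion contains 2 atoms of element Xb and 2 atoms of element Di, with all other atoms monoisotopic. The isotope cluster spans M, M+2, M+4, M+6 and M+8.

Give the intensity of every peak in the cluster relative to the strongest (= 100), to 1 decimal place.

Element Xb pattern (n=2): 0.295936 : 0.496128 : 0.207936
Element Di pattern (n=2): 0.47306884 : 0.42946232 : 0.09746884
Convolve the two distributions (both contribute in 2-u steps):
  M: 0.295936×0.47306884 = 0.139998
  M+2: 0.295936×0.42946232 + 0.496128×0.47306884 = 0.361796
  M+4: 0.295936×0.09746884 + 0.496128×0.42946232 + 0.207936×0.47306884 = 0.340281
  M+6: 0.496128×0.09746884 + 0.207936×0.42946232 = 0.137658
  M+8: 0.207936×0.09746884 = 0.020267
Scale to base peak (0.361796) = 100: 38.7 : 100.0 : 94.1 : 38.0 : 5.6

38.7 : 100.0 : 94.1 : 38.0 : 5.6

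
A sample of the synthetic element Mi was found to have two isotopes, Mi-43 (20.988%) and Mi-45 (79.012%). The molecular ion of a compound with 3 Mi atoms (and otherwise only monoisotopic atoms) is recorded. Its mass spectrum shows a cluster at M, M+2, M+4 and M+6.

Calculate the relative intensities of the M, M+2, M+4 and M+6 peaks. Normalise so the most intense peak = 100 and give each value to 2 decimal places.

Each Mi atom is independently Mi-43 (p = 0.20988) or Mi-45 (q = 0.79012); the cluster is the binomial expansion (p + q)^3.
P(M) = 0.20988^3 = 0.009245
P(M+2) = 3 × 0.20988^2 × 0.79012^1 = 0.104413
P(M+4) = 3 × 0.20988^1 × 0.79012^2 = 0.393078
P(M+6) = 0.79012^3 = 0.493264
The M+6 peak is largest (0.493264); scaling to 100 gives 1.87 : 21.17 : 79.69 : 100.00.

1.87 : 21.17 : 79.69 : 100.00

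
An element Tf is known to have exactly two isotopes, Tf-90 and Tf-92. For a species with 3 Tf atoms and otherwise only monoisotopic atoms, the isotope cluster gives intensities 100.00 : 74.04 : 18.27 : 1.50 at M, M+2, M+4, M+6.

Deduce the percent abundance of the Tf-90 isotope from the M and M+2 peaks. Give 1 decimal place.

Write p for the Tf-90 fraction. I(M+2)/I(M) = [C(3,1)·p^2·(1−p)] / p^3 = 3·(1−p)/p = 74.04/100.00 = 0.7404
(1−p)/p = 0.7404/3 = 0.2468  ⇒  p = 1/(1 + 0.2468) = 0.8021
Tf-90: 80.2%, Tf-92: 19.8%.

80.2%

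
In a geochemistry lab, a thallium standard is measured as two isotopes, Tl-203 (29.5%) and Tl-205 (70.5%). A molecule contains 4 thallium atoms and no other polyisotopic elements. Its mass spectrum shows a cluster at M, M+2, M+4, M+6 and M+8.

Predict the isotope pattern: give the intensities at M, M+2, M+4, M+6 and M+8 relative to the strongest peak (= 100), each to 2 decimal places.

Each Tl atom is independently Tl-203 (p = 0.295) or Tl-205 (q = 0.705); the cluster is the binomial expansion (p + q)^4.
P(M) = 0.295^4 = 0.007573
P(M+2) = 4 × 0.295^3 × 0.705^1 = 0.072396
P(M+4) = 6 × 0.295^2 × 0.705^2 = 0.259522
P(M+6) = 4 × 0.295^1 × 0.705^3 = 0.413475
P(M+8) = 0.705^4 = 0.247034
The M+6 peak is largest (0.413475); scaling to 100 gives 1.83 : 17.51 : 62.77 : 100.00 : 59.75.

1.83 : 17.51 : 62.77 : 100.00 : 59.75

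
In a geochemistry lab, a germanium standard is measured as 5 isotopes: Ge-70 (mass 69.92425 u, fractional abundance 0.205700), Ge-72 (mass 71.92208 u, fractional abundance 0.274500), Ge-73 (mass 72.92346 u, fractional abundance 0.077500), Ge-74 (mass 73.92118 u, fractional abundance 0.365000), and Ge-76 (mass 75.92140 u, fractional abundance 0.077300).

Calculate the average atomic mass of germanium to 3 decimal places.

Weight each isotope mass by its fractional abundance: 0.205700 × 69.92425 + 0.274500 × 71.92208 + 0.077500 × 72.92346 + 0.365000 × 73.92118 + 0.077300 × 75.92140
= 14.383418 + 19.742611 + 5.651568 + 26.981231 + 5.868724 = 72.627552 u

72.628 u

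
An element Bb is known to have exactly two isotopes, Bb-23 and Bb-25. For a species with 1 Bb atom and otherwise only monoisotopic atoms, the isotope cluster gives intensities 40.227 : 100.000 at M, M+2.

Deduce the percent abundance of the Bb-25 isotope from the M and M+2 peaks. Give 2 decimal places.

71.31%

If p is the fraction of Bb that is Bb-23, then I(M+2)/I(M) = [C(1,1)·p^0·(1−p)] / p^1 = 1·(1−p)/p = 100.000/40.227 = 2.4859
(1−p)/p = 2.4859/1 = 2.4859  ⇒  p = 1/(1 + 2.4859) = 0.2869
Bb-23: 28.69%, Bb-25: 71.31%.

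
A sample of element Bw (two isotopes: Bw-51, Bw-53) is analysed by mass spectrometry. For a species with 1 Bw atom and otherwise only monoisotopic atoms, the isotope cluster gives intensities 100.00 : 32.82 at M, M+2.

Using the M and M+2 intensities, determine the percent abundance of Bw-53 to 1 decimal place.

If p is the fraction of Bw that is Bw-51, then I(M+2)/I(M) = [C(1,1)·p^0·(1−p)] / p^1 = 1·(1−p)/p = 32.82/100.00 = 0.3282
(1−p)/p = 0.3282/1 = 0.3282  ⇒  p = 1/(1 + 0.3282) = 0.7529
Bw-51: 75.3%, Bw-53: 24.7%.

24.7%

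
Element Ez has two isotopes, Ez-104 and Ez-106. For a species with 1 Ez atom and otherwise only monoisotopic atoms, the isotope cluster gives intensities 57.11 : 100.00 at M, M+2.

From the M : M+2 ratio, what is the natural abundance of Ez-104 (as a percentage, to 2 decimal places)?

If p is the fraction of Ez that is Ez-104, then I(M+2)/I(M) = [C(1,1)·p^0·(1−p)] / p^1 = 1·(1−p)/p = 100.00/57.11 = 1.7510
(1−p)/p = 1.7510/1 = 1.7510  ⇒  p = 1/(1 + 1.7510) = 0.3635
Ez-104: 36.35%, Ez-106: 63.65%.

36.35%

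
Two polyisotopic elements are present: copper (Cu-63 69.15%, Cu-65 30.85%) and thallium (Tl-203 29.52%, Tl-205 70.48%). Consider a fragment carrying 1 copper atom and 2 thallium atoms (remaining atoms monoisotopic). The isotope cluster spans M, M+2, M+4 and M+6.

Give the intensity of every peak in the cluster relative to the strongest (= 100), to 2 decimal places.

Copper pattern (n=1): 0.6915 : 0.3085
Thallium pattern (n=2): 0.08714304 : 0.41611392 : 0.49674304
Convolve the two distributions (both contribute in 2-u steps):
  M: 0.6915×0.08714304 = 0.060259
  M+2: 0.6915×0.41611392 + 0.3085×0.08714304 = 0.314626
  M+4: 0.6915×0.49674304 + 0.3085×0.41611392 = 0.471869
  M+6: 0.3085×0.49674304 = 0.153245
Scale to base peak (0.471869) = 100: 12.77 : 66.68 : 100.00 : 32.48

12.77 : 66.68 : 100.00 : 32.48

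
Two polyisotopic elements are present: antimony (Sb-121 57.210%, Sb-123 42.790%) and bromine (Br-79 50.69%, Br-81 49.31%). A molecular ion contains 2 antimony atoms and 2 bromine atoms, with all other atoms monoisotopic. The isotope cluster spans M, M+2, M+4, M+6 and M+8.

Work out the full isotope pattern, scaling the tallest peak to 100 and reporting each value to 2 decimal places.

Antimony pattern (n=2): 0.32729841 : 0.48960318 : 0.18309841
Bromine pattern (n=2): 0.25694761 : 0.49990478 : 0.24314761
Convolve the two distributions (both contribute in 2-u steps):
  M: 0.32729841×0.25694761 = 0.084099
  M+2: 0.32729841×0.49990478 + 0.48960318×0.25694761 = 0.289420
  M+4: 0.32729841×0.24314761 + 0.48960318×0.49990478 + 0.18309841×0.25694761 = 0.371383
  M+6: 0.48960318×0.24314761 + 0.18309841×0.49990478 = 0.210578
  M+8: 0.18309841×0.24314761 = 0.044520
Scale to base peak (0.371383) = 100: 22.64 : 77.93 : 100.00 : 56.70 : 11.99

22.64 : 77.93 : 100.00 : 56.70 : 11.99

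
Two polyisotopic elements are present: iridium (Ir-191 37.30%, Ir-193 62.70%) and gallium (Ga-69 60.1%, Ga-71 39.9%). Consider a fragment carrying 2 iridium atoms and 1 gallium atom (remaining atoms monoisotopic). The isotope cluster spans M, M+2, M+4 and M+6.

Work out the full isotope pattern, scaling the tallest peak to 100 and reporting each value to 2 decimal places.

Iridium pattern (n=2): 0.139129 : 0.467742 : 0.393129
Gallium pattern (n=1): 0.6010 : 0.3990
Convolve the two distributions (both contribute in 2-u steps):
  M: 0.139129×0.6010 = 0.083617
  M+2: 0.139129×0.3990 + 0.467742×0.6010 = 0.336625
  M+4: 0.467742×0.3990 + 0.393129×0.6010 = 0.422900
  M+6: 0.393129×0.3990 = 0.156858
Scale to base peak (0.422900) = 100: 19.77 : 79.60 : 100.00 : 37.09

19.77 : 79.60 : 100.00 : 37.09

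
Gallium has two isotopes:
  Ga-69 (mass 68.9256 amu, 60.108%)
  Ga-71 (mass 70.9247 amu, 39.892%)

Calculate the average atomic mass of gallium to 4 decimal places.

Weight each isotope mass by its fractional abundance: 0.60108 × 68.9256 + 0.39892 × 70.9247
= 41.42980 + 28.29328 = 69.72308 amu

69.7231 amu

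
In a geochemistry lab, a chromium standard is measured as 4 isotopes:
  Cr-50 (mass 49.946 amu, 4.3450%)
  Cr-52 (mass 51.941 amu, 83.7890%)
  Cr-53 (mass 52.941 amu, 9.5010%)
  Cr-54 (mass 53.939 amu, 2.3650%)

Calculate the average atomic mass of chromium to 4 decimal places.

Ar = Σ fᵢ·mᵢ = 0.043450 × 49.946 + 0.837890 × 51.941 + 0.095010 × 52.941 + 0.023650 × 53.939
= 2.17015 + 43.52084 + 5.02992 + 1.27566 = 51.99657 amu

51.9966 amu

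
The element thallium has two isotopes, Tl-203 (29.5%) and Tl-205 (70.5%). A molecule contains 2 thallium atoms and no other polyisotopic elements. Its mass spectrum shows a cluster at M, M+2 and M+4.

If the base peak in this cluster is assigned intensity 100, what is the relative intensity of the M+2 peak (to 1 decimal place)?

83.7

Term probabilities: M 0.0870, M+2 0.4160, M+4 0.4970. Base peak = M+4.
P(M+4) = C(2,2) × 0.295^0 × 0.705^2 = 1 × 1.0000 × 0.497025 = 0.497025 (base)
P(M+2) = C(2,1) × 0.295^1 × 0.705^1 = 2 × 0.2950 × 0.7050 = 0.415950
Relative intensity = 0.415950 / 0.497025 × 100 = 83.7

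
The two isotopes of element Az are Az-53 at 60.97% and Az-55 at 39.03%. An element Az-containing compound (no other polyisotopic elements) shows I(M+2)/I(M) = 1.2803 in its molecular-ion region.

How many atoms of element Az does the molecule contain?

For n independent Az atoms, I(M+2)/I(M) = n · (abundance Az-55) / (abundance Az-53) = n · 0.3903/0.6097.
n = 1.2803 × 0.6097/0.3903 = 2.00 ≈ 2

2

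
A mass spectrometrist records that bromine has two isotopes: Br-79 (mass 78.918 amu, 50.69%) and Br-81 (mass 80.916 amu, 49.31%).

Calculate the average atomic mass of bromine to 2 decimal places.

79.90 amu

Average mass = Σ (abundance × isotope mass) = 0.5069 × 78.918 + 0.4931 × 80.916
= 40.0035 + 39.8997 = 79.9032 amu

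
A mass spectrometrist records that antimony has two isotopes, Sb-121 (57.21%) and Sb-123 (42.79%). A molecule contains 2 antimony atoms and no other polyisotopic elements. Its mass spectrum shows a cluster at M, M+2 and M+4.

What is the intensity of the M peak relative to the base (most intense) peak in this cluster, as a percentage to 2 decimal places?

66.85%

(0.5721 + 0.4279)^2 gives M 0.3273, M+2 0.4896, M+4 0.1831; the largest is M+2.
P(M+2) = C(2,1) × 0.5721^1 × 0.4279^1 = 2 × 0.5721 × 0.4279 = 0.489603 (base)
P(M) = C(2,0) × 0.5721^2 × 0.4279^0 = 1 × 0.32729841 × 1.0000 = 0.327298
Relative intensity = 0.327298 / 0.489603 × 100 = 66.85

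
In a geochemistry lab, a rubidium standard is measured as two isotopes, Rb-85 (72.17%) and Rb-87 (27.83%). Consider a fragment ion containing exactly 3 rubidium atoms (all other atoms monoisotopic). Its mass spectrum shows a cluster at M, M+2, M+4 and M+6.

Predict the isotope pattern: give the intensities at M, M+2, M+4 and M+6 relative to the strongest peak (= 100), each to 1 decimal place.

The 3 Rb atoms are independent, so intensities follow the terms of (0.7217 + 0.2783)^3.
P(M) = 0.7217^3 = 0.375898
P(M+2) = 3 × 0.7217^2 × 0.2783^1 = 0.434858
P(M+4) = 3 × 0.7217^1 × 0.2783^2 = 0.167689
P(M+6) = 0.2783^3 = 0.021555
The M+2 peak is largest (0.434858); scaling to 100 gives 86.4 : 100.0 : 38.6 : 5.0.

86.4 : 100.0 : 38.6 : 5.0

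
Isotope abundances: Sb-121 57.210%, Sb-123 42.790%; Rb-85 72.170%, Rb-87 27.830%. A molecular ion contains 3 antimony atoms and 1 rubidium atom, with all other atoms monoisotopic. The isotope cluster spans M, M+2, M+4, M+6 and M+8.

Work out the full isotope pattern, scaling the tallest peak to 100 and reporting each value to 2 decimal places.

38.03 : 100.00 : 96.73 : 40.53 : 6.14

Antimony pattern (n=3): 0.18724742 : 0.42015297 : 0.3142518 : 0.07834781
Rubidium pattern (n=1): 0.7217 : 0.2783
Convolve the two distributions (both contribute in 2-u steps):
  M: 0.18724742×0.7217 = 0.135136
  M+2: 0.18724742×0.2783 + 0.42015297×0.7217 = 0.355335
  M+4: 0.42015297×0.2783 + 0.3142518×0.7217 = 0.343724
  M+6: 0.3142518×0.2783 + 0.07834781×0.7217 = 0.144000
  M+8: 0.07834781×0.2783 = 0.021804
Scale to base peak (0.355335) = 100: 38.03 : 100.00 : 96.73 : 40.53 : 6.14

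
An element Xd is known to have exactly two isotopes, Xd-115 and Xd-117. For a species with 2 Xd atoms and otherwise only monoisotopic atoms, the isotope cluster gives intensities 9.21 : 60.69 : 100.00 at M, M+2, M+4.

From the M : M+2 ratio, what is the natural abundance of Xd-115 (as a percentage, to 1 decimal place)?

Write p for the Xd-115 fraction. I(M+2)/I(M) = [C(2,1)·p^1·(1−p)] / p^2 = 2·(1−p)/p = 60.69/9.21 = 6.5896
(1−p)/p = 6.5896/2 = 3.2948  ⇒  p = 1/(1 + 3.2948) = 0.2328
Xd-115: 23.3%, Xd-117: 76.7%.

23.3%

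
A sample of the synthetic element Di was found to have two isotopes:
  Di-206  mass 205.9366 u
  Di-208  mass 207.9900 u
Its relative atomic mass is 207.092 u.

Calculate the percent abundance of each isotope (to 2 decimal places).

Di-206: 43.73%, Di-208: 56.27%

With x = fraction of Di-206 (so Di-208 is 1 − x):
205.9366·x + 207.9900·(1 − x) = 207.092
(205.9366 − 207.9900)·x = 207.092 − 207.9900
x = -0.8980 / -2.0534 = 0.43732 → 43.73% Di-206, 56.27% Di-208.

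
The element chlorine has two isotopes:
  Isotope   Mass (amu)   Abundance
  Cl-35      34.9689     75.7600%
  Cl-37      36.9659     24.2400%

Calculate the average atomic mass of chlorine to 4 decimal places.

Ar = Σ fᵢ·mᵢ = 0.757600 × 34.9689 + 0.242400 × 36.9659
= 26.49244 + 8.96053 = 35.45297 amu

35.4530 amu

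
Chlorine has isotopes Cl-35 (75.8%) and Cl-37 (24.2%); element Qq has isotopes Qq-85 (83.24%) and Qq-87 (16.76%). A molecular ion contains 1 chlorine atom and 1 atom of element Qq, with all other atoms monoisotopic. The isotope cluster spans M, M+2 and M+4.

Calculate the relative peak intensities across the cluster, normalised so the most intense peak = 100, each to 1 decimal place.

100.0 : 52.1 : 6.4

Chlorine pattern (n=1): 0.7580 : 0.2420
Element Qq pattern (n=1): 0.8324 : 0.1676
Convolve the two distributions (both contribute in 2-u steps):
  M: 0.7580×0.8324 = 0.630959
  M+2: 0.7580×0.1676 + 0.2420×0.8324 = 0.328482
  M+4: 0.2420×0.1676 = 0.040559
Scale to base peak (0.630959) = 100: 100.0 : 52.1 : 6.4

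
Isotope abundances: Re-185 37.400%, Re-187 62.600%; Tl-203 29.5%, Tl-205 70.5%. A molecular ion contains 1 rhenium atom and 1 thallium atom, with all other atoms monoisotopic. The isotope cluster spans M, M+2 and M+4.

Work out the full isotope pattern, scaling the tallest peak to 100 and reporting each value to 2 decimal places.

Rhenium pattern (n=1): 0.3740 : 0.6260
Thallium pattern (n=1): 0.2950 : 0.7050
Convolve the two distributions (both contribute in 2-u steps):
  M: 0.3740×0.2950 = 0.110330
  M+2: 0.3740×0.7050 + 0.6260×0.2950 = 0.448340
  M+4: 0.6260×0.7050 = 0.441330
Scale to base peak (0.448340) = 100: 24.61 : 100.00 : 98.44

24.61 : 100.00 : 98.44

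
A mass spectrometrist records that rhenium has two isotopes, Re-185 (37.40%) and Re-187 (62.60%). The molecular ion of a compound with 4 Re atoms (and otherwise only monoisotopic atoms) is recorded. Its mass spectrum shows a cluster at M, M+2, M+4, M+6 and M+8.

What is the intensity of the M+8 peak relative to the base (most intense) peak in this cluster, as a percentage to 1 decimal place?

(0.3740 + 0.6260)^4 gives M 0.0196, M+2 0.1310, M+4 0.3289, M+6 0.3670, M+8 0.1536; the largest is M+6.
P(M+6) = C(4,3) × 0.3740^1 × 0.6260^3 = 4 × 0.3740 × 0.24531438 = 0.366990 (base)
P(M+8) = C(4,4) × 0.3740^0 × 0.6260^4 = 1 × 1.0000 × 0.1535668 = 0.153567
Relative intensity = 0.153567 / 0.366990 × 100 = 41.8

41.8%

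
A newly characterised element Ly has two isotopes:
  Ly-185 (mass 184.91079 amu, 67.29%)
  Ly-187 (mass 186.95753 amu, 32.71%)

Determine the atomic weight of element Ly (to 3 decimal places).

Ar = Σ fᵢ·mᵢ = 0.6729 × 184.91079 + 0.3271 × 186.95753
= 124.426471 + 61.153808 = 185.580279 amu

185.580 amu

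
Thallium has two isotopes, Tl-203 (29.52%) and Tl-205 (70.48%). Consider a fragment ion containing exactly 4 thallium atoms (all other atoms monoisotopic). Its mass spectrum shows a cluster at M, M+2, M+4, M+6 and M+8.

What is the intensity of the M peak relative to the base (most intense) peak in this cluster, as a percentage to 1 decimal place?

1.8%

(0.2952 + 0.7048)^4 gives M 0.0076, M+2 0.0725, M+4 0.2597, M+6 0.4134, M+8 0.2468; the largest is M+6.
P(M+6) = C(4,3) × 0.2952^1 × 0.7048^3 = 4 × 0.2952 × 0.35010449 = 0.413403 (base)
P(M) = C(4,0) × 0.2952^4 × 0.7048^0 = 1 × 0.00759391 × 1.0000 = 0.007594
Relative intensity = 0.007594 / 0.413403 × 100 = 1.8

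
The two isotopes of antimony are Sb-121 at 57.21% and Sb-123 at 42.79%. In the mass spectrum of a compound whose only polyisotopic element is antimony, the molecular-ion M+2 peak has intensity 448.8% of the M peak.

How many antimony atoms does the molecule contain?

The M+2/M ratio from n Sb atoms is n · q/p = n · 0.4279/0.5721.
n = 4.488 × 0.5721/0.4279 = 6.00 ≈ 6

6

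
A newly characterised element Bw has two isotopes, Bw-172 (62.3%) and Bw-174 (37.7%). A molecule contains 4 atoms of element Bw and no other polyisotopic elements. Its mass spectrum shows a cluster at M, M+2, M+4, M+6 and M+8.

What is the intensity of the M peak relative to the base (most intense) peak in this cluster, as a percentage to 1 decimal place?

Term probabilities: M 0.1506, M+2 0.3646, M+4 0.3310, M+6 0.1335, M+8 0.0202. Base peak = M+2.
P(M+2) = C(4,1) × 0.623^3 × 0.377^1 = 4 × 0.24180437 × 0.3770 = 0.364641 (base)
P(M) = C(4,0) × 0.623^4 × 0.377^0 = 1 × 0.15064412 × 1.0000 = 0.150644
Relative intensity = 0.150644 / 0.364641 × 100 = 41.3

41.3%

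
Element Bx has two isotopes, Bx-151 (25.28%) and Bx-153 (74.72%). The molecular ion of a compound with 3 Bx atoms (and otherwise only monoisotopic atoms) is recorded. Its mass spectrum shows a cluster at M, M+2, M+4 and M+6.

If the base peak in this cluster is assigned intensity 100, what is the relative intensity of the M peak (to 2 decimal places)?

Binomial terms of (0.2528 + 0.7472)^3: M 0.0162, M+2 0.1433, M+4 0.4234, M+6 0.4172 → M+4 is the base peak.
P(M+4) = C(3,2) × 0.2528^1 × 0.7472^2 = 3 × 0.2528 × 0.55830784 = 0.423421 (base)
P(M) = C(3,0) × 0.2528^3 × 0.7472^0 = 1 × 0.0161559 × 1.0000 = 0.016156
Relative intensity = 0.016156 / 0.423421 × 100 = 3.82

3.82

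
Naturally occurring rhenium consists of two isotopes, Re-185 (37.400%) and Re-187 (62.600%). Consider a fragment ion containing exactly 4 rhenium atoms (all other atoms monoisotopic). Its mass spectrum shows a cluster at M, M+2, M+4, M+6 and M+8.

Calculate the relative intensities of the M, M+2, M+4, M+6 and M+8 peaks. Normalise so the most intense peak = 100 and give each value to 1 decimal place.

Expanding (0.37400 + 0.62600)^4:
P(M) = 0.37400^4 = 0.019565
P(M+2) = 4 × 0.37400^3 × 0.62600^1 = 0.130993
P(M+4) = 6 × 0.37400^2 × 0.62600^2 = 0.328884
P(M+6) = 4 × 0.37400^1 × 0.62600^3 = 0.366990
P(M+8) = 0.62600^4 = 0.153567
The M+6 peak is largest (0.366990); scaling to 100 gives 5.3 : 35.7 : 89.6 : 100.0 : 41.8.

5.3 : 35.7 : 89.6 : 100.0 : 41.8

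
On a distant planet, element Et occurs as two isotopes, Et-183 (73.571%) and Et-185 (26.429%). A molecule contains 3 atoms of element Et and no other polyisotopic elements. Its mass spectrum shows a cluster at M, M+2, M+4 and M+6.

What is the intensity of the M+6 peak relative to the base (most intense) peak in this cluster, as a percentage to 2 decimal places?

4.30%

Term probabilities: M 0.3982, M+2 0.4292, M+4 0.1542, M+6 0.0185. Base peak = M+2.
P(M+2) = C(3,1) × 0.73571^2 × 0.26429^1 = 3 × 0.5412692 × 0.26429 = 0.429156 (base)
P(M+6) = C(3,3) × 0.73571^0 × 0.26429^3 = 1 × 1.0000 × 0.01846045 = 0.018460
Relative intensity = 0.018460 / 0.429156 × 100 = 4.30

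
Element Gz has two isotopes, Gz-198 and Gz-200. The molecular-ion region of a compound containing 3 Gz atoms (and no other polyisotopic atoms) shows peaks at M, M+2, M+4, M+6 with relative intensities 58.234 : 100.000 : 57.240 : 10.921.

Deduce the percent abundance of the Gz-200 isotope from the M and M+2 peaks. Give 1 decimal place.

Write p for the Gz-198 fraction. I(M+2)/I(M) = [C(3,1)·p^2·(1−p)] / p^3 = 3·(1−p)/p = 100.000/58.234 = 1.7172
(1−p)/p = 1.7172/3 = 0.5724  ⇒  p = 1/(1 + 0.5724) = 0.6360
Gz-198: 63.6%, Gz-200: 36.4%.

36.4%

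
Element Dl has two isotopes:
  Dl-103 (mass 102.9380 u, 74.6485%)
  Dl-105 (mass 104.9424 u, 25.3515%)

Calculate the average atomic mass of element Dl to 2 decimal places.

Weight each isotope mass by its fractional abundance: 0.746485 × 102.9380 + 0.253515 × 104.9424
= 76.84167 + 26.60447 = 103.44614 u

103.45 u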